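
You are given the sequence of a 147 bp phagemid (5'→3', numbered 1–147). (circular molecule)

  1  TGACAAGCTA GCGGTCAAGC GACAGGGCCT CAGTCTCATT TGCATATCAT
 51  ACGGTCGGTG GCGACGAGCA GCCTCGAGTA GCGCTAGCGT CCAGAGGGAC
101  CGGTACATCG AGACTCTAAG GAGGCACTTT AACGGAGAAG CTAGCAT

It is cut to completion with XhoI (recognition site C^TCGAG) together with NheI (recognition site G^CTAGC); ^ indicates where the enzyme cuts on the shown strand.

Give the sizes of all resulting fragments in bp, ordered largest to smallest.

The XhoI site (CTCGAG) starts at position 73.
XhoI cuts after the first base of each site, so after position 73.
NheI sites (GCTAGC) start at positions 7, 83, 140.
NheI cuts after the first base of each site, so after positions 7, 83, 140.
Combined cut positions: 7, 73, 83, 140.
Circular molecule, 4 cuts → 4 fragments:
  8–73 → 66 bp
  74–83 → 10 bp
  84–140 → 57 bp
  141–147 then 1–7 → 7 + 7 = 14 bp
Sorted largest to smallest: 66, 57, 14, 10 bp.

66, 57, 14, 10 bp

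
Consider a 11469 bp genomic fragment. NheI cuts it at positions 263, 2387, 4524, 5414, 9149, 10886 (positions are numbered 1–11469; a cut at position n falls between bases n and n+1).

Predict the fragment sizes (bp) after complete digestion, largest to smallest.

Linear molecule, 6 cuts → 7 fragments:
  263 − 0 = 263 bp
  2387 − 263 = 2124 bp
  4524 − 2387 = 2137 bp
  5414 − 4524 = 890 bp
  9149 − 5414 = 3735 bp
  10886 − 9149 = 1737 bp
  11469 − 10886 = 583 bp
Sorted largest to smallest: 3735, 2137, 2124, 1737, 890, 583, 263 bp.

3735, 2137, 2124, 1737, 890, 583, 263 bp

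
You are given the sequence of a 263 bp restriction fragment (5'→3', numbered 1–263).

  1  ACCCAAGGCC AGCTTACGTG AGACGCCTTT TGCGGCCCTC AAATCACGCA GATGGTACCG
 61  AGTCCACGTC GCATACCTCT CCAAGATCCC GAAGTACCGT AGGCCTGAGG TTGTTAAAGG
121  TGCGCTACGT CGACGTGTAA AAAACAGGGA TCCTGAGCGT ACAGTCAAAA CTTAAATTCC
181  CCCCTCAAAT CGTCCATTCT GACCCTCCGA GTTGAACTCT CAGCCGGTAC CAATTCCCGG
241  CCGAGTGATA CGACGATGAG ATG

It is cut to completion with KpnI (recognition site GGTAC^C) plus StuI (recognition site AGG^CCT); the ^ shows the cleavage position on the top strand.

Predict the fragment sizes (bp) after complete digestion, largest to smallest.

KpnI sites (GGTACC) start at positions 54, 226.
KpnI cuts after base 5 of each site (before the last base), so after positions 58, 230.
The StuI site (AGGCCT) starts at position 101.
StuI cuts after base 3 of each site, so after position 103.
Combined cut positions: 58, 103, 230.
Linear molecule, 3 cuts → 4 fragments:
  1–58 → 58 bp
  59–103 → 45 bp
  104–230 → 127 bp
  231–263 → 33 bp
Sorted largest to smallest: 127, 58, 45, 33 bp.

127, 58, 45, 33 bp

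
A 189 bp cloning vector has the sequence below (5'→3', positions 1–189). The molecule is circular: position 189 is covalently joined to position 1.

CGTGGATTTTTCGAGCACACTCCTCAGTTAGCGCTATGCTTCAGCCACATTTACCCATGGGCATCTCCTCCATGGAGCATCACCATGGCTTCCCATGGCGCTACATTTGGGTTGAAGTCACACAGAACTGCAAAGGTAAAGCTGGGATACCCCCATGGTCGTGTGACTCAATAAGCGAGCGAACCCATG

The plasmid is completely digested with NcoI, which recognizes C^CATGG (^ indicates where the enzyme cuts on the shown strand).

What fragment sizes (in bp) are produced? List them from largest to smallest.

91, 60, 15, 13, 10 bp

NcoI sites (CCATGG) start at positions 55, 70, 83, 93, 153.
NcoI cuts after the first base of each site, so after positions 55, 70, 83, 93, 153.
Circular molecule, 5 cuts → 5 fragments:
  56–70 → 15 bp
  71–83 → 13 bp
  84–93 → 10 bp
  94–153 → 60 bp
  154–189 then 1–55 → 36 + 55 = 91 bp
Sorted largest to smallest: 91, 60, 15, 13, 10 bp.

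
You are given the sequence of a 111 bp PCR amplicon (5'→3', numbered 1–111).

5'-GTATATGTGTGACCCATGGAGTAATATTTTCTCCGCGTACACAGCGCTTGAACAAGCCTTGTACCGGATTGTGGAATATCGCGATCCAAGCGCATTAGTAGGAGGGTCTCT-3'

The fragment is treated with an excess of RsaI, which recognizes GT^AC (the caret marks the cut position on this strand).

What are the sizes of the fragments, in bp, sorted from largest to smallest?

RsaI sites (GTAC) start at positions 37, 61.
RsaI cuts after base 2 of each site, so after positions 38, 62.
Linear molecule, 2 cuts → 3 fragments:
  1–38 → 38 bp
  39–62 → 24 bp
  63–111 → 49 bp
Sorted largest to smallest: 49, 38, 24 bp.

49, 38, 24 bp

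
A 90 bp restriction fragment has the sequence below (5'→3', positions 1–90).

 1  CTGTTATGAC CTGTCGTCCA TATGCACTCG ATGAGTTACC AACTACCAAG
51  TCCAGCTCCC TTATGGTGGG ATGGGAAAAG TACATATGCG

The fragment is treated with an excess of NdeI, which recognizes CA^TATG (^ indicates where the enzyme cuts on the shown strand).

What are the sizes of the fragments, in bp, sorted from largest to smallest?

NdeI sites (CATATG) start at positions 19, 83.
NdeI cuts after base 2 of each site, so after positions 20, 84.
Linear molecule, 2 cuts → 3 fragments:
  1–20 → 20 bp
  21–84 → 64 bp
  85–90 → 6 bp
Sorted largest to smallest: 64, 20, 6 bp.

64, 20, 6 bp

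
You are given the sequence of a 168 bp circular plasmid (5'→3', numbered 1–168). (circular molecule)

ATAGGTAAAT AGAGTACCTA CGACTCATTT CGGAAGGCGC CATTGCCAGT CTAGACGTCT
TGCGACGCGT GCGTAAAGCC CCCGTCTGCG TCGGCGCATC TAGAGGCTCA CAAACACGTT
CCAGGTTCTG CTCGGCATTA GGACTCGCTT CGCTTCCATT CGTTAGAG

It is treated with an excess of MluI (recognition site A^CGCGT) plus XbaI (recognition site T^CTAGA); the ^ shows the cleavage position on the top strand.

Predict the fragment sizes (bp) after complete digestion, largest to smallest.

119, 34, 15 bp

The MluI site (ACGCGT) starts at position 65.
MluI cuts after the first base of each site, so after position 65.
XbaI sites (TCTAGA) start at positions 50, 99.
XbaI cuts after the first base of each site, so after positions 50, 99.
Combined cut positions: 50, 65, 99.
Circular molecule, 3 cuts → 3 fragments:
  51–65 → 15 bp
  66–99 → 34 bp
  100–168 then 1–50 → 69 + 50 = 119 bp
Sorted largest to smallest: 119, 34, 15 bp.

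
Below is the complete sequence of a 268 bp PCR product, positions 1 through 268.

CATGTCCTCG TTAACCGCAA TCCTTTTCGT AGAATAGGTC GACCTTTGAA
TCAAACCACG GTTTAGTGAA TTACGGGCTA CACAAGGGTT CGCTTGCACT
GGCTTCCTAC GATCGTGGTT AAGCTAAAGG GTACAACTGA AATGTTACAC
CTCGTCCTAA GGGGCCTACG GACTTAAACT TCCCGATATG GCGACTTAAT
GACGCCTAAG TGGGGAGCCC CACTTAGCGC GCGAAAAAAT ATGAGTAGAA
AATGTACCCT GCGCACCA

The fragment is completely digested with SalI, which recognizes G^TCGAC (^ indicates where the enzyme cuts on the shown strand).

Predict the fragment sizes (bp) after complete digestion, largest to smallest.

The SalI site (GTCGAC) starts at position 38.
SalI cuts after the first base of each site, so after position 38.
Linear molecule, 1 cut → 2 fragments:
  1–38 → 38 bp
  39–268 → 230 bp
Sorted largest to smallest: 230, 38 bp.

230, 38 bp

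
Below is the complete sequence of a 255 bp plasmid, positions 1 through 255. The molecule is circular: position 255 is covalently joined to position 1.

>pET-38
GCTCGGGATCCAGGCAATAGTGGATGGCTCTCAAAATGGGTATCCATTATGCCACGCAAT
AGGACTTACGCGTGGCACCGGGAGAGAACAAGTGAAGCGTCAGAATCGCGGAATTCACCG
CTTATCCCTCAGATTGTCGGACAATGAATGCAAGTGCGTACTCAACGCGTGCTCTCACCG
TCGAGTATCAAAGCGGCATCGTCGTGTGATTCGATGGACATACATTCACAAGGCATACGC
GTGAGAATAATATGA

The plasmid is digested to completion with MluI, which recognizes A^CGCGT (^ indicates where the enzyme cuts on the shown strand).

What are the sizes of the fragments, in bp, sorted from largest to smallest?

97, 86, 72 bp

MluI sites (ACGCGT) start at positions 68, 165, 237.
MluI cuts after the first base of each site, so after positions 68, 165, 237.
Circular molecule, 3 cuts → 3 fragments:
  69–165 → 97 bp
  166–237 → 72 bp
  238–255 then 1–68 → 18 + 68 = 86 bp
Sorted largest to smallest: 97, 86, 72 bp.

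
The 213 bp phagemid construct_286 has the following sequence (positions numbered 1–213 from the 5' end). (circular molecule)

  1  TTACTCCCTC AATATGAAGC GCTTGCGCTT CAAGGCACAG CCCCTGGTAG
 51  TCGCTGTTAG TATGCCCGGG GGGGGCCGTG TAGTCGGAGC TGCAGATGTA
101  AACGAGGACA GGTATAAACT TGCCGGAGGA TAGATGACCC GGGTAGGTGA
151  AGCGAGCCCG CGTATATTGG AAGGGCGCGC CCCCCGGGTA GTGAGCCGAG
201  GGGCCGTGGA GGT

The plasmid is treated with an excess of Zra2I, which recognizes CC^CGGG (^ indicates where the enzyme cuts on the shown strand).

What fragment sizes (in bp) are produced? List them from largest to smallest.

95, 73, 45 bp

Zra2I sites (CCCGGG) start at positions 65, 138, 183.
Zra2I cuts after base 2 of each site, so after positions 66, 139, 184.
Circular molecule, 3 cuts → 3 fragments:
  67–139 → 73 bp
  140–184 → 45 bp
  185–213 then 1–66 → 29 + 66 = 95 bp
Sorted largest to smallest: 95, 73, 45 bp.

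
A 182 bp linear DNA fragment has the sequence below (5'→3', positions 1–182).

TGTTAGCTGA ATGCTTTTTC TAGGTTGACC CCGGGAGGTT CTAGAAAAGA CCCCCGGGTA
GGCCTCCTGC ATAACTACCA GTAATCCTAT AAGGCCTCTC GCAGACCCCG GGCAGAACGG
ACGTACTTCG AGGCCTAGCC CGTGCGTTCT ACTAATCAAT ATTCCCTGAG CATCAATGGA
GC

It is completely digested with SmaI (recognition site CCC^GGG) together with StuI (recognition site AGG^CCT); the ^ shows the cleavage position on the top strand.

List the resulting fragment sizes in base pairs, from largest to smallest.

SmaI sites (CCCGGG) start at positions 30, 53, 107.
SmaI cuts after base 3 of each site, so after positions 32, 55, 109.
StuI sites (AGGCCT) start at positions 60, 92, 131.
StuI cuts after base 3 of each site, so after positions 62, 94, 133.
Combined cut positions: 32, 55, 62, 94, 109, 133.
Linear molecule, 6 cuts → 7 fragments:
  1–32 → 32 bp
  33–55 → 23 bp
  56–62 → 7 bp
  63–94 → 32 bp
  95–109 → 15 bp
  110–133 → 24 bp
  134–182 → 49 bp
Sorted largest to smallest: 49, 32, 32, 24, 23, 15, 7 bp.

49, 32, 32, 24, 23, 15, 7 bp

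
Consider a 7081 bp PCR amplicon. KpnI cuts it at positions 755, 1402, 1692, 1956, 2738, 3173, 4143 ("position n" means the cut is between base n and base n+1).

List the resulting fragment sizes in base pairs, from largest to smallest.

2938, 970, 782, 755, 647, 435, 290, 264 bp

Linear molecule, 7 cuts → 8 fragments:
  755 − 0 = 755 bp
  1402 − 755 = 647 bp
  1692 − 1402 = 290 bp
  1956 − 1692 = 264 bp
  2738 − 1956 = 782 bp
  3173 − 2738 = 435 bp
  4143 − 3173 = 970 bp
  7081 − 4143 = 2938 bp
Sorted largest to smallest: 2938, 970, 782, 755, 647, 435, 290, 264 bp.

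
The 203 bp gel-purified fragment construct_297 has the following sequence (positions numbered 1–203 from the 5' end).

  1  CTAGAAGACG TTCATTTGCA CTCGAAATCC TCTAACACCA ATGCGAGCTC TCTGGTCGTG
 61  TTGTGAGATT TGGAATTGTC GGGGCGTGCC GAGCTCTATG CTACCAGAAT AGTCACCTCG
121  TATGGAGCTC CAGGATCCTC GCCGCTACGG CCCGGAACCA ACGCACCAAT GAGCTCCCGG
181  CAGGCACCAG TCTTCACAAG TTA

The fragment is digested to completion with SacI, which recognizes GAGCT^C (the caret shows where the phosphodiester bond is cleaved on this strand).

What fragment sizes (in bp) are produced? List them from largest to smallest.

49, 46, 46, 34, 28 bp

SacI sites (GAGCTC) start at positions 45, 91, 125, 171.
SacI cuts after base 5 of each site (before the last base), so after positions 49, 95, 129, 175.
Linear molecule, 4 cuts → 5 fragments:
  1–49 → 49 bp
  50–95 → 46 bp
  96–129 → 34 bp
  130–175 → 46 bp
  176–203 → 28 bp
Sorted largest to smallest: 49, 46, 46, 34, 28 bp.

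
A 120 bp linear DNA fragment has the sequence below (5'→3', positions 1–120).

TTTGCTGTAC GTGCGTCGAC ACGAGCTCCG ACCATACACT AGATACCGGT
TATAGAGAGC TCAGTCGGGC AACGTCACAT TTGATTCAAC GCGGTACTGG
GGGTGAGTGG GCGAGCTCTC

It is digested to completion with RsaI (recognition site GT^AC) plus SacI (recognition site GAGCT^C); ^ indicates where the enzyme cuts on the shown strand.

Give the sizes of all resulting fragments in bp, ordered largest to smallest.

34, 34, 22, 19, 8, 3 bp

RsaI sites (GTAC) start at positions 7, 94.
RsaI cuts after base 2 of each site, so after positions 8, 95.
SacI sites (GAGCTC) start at positions 23, 57, 113.
SacI cuts after base 5 of each site (before the last base), so after positions 27, 61, 117.
Combined cut positions: 8, 27, 61, 95, 117.
Linear molecule, 5 cuts → 6 fragments:
  1–8 → 8 bp
  9–27 → 19 bp
  28–61 → 34 bp
  62–95 → 34 bp
  96–117 → 22 bp
  118–120 → 3 bp
Sorted largest to smallest: 34, 34, 22, 19, 8, 3 bp.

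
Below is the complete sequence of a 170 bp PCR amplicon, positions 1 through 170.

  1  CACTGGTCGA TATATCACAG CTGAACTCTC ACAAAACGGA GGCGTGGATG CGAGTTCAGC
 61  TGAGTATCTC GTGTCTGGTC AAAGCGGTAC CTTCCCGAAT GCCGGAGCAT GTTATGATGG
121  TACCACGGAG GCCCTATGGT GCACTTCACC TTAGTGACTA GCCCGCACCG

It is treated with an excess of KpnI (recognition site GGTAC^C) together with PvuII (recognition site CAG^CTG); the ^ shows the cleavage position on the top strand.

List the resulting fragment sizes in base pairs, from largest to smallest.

47, 39, 33, 31, 20 bp

KpnI sites (GGTACC) start at positions 86, 119.
KpnI cuts after base 5 of each site (before the last base), so after positions 90, 123.
PvuII sites (CAGCTG) start at positions 18, 57.
PvuII cuts after base 3 of each site, so after positions 20, 59.
Combined cut positions: 20, 59, 90, 123.
Linear molecule, 4 cuts → 5 fragments:
  1–20 → 20 bp
  21–59 → 39 bp
  60–90 → 31 bp
  91–123 → 33 bp
  124–170 → 47 bp
Sorted largest to smallest: 47, 39, 33, 31, 20 bp.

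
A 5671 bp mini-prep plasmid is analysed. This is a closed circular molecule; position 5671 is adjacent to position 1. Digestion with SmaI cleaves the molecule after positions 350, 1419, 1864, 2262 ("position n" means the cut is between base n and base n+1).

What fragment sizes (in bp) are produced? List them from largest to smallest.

3759, 1069, 445, 398 bp

Circular molecule, 4 cuts → 4 fragments:
  1419 − 350 = 1069 bp
  1864 − 1419 = 445 bp
  2262 − 1864 = 398 bp
  wrap: 5671 − 2262 + 350 = 3759 bp
Sorted largest to smallest: 3759, 1069, 445, 398 bp.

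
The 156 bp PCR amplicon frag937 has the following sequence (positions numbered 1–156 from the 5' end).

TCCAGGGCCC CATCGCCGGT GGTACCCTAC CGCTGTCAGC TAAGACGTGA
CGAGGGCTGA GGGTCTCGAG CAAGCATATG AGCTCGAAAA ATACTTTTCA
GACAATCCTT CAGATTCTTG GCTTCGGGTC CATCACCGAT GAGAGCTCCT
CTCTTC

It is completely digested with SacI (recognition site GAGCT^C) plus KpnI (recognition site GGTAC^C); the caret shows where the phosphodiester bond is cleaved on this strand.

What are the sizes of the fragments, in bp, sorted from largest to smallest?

63, 59, 25, 9 bp

SacI sites (GAGCTC) start at positions 80, 143.
SacI cuts after base 5 of each site (before the last base), so after positions 84, 147.
The KpnI site (GGTACC) starts at position 21.
KpnI cuts after base 5 of each site (before the last base), so after position 25.
Combined cut positions: 25, 84, 147.
Linear molecule, 3 cuts → 4 fragments:
  1–25 → 25 bp
  26–84 → 59 bp
  85–147 → 63 bp
  148–156 → 9 bp
Sorted largest to smallest: 63, 59, 25, 9 bp.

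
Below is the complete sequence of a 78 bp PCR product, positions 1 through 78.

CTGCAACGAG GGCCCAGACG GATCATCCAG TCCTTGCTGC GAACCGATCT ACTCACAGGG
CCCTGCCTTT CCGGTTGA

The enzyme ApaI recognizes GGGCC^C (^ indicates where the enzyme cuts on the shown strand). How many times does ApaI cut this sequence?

GGGCCC occurs starting at positions 10, 58.
ApaI cuts at 2 sites.

2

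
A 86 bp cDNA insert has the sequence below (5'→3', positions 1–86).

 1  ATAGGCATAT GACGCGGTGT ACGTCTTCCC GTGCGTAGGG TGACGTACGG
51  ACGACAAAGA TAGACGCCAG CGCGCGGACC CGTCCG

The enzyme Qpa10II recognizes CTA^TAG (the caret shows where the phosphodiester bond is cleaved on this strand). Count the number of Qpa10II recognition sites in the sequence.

No occurrence of CTATAG is present in the sequence.
Qpa10II does not cut: 0 sites.

0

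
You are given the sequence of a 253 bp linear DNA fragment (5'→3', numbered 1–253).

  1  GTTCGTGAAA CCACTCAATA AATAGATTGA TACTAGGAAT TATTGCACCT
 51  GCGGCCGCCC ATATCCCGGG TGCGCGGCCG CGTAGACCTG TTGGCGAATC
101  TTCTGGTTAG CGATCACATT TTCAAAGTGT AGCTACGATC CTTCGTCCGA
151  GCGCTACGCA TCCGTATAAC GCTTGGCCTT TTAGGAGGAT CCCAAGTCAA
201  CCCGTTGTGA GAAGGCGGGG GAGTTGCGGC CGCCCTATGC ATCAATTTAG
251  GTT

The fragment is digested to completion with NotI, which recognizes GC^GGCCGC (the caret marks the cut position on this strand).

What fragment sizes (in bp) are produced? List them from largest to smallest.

152, 52, 26, 23 bp

NotI sites (GCGGCCGC) start at positions 51, 74, 226.
NotI cuts after base 2 of each site, so after positions 52, 75, 227.
Linear molecule, 3 cuts → 4 fragments:
  1–52 → 52 bp
  53–75 → 23 bp
  76–227 → 152 bp
  228–253 → 26 bp
Sorted largest to smallest: 152, 52, 26, 23 bp.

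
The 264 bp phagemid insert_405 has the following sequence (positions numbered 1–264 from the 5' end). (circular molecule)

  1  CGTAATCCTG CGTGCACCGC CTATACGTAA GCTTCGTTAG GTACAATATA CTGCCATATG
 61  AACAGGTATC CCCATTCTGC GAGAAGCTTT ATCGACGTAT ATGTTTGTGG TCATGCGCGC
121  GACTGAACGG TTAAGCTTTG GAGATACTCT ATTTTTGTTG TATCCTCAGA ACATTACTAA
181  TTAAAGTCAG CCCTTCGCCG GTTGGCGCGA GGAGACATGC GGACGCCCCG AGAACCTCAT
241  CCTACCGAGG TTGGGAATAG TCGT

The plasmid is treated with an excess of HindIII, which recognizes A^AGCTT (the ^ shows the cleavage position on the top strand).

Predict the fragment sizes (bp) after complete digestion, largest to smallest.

HindIII sites (AAGCTT) start at positions 29, 84, 133.
HindIII cuts after the first base of each site, so after positions 29, 84, 133.
Circular molecule, 3 cuts → 3 fragments:
  30–84 → 55 bp
  85–133 → 49 bp
  134–264 then 1–29 → 131 + 29 = 160 bp
Sorted largest to smallest: 160, 55, 49 bp.

160, 55, 49 bp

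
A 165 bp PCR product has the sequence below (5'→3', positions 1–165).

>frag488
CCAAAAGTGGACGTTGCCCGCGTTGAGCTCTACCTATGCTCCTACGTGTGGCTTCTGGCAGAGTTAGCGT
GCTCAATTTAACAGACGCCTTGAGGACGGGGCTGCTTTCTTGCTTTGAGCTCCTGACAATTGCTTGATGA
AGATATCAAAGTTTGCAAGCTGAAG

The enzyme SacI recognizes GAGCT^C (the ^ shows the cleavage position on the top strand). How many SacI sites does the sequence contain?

2

GAGCTC occurs starting at positions 25, 117.
SacI cuts at 2 sites.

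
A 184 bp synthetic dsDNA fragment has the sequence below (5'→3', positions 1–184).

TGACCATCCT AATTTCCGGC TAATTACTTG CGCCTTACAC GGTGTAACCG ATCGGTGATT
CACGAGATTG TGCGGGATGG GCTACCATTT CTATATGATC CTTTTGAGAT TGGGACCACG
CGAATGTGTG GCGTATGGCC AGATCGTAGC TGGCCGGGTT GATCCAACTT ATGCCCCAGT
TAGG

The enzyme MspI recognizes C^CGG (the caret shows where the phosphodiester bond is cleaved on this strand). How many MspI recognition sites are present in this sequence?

2

CCGG occurs starting at positions 16, 154.
MspI cuts at 2 sites.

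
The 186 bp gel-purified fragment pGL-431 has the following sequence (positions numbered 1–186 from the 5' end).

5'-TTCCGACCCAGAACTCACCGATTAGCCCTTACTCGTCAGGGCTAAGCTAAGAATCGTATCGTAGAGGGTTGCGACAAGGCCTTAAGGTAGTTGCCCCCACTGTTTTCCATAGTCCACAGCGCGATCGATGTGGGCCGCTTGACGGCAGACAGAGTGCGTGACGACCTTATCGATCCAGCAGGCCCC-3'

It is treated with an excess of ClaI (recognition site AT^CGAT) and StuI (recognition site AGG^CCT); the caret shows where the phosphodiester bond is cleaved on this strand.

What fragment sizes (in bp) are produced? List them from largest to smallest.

ClaI sites (ATCGAT) start at positions 124, 169.
ClaI cuts after base 2 of each site, so after positions 125, 170.
The StuI site (AGGCCT) starts at position 77.
StuI cuts after base 3 of each site, so after position 79.
Combined cut positions: 79, 125, 170.
Linear molecule, 3 cuts → 4 fragments:
  1–79 → 79 bp
  80–125 → 46 bp
  126–170 → 45 bp
  171–186 → 16 bp
Sorted largest to smallest: 79, 46, 45, 16 bp.

79, 46, 45, 16 bp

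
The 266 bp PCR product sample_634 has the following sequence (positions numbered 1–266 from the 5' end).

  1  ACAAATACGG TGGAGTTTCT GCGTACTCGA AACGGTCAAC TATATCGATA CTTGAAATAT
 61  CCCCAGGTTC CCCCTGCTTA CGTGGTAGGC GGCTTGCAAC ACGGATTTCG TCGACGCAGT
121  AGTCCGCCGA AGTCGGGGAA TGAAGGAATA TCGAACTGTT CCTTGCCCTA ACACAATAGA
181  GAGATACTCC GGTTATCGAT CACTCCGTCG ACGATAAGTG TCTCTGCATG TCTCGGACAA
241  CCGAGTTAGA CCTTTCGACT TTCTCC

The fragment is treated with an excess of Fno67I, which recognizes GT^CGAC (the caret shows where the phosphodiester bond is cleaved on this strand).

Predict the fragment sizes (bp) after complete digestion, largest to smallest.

111, 97, 58 bp

Fno67I sites (GTCGAC) start at positions 110, 207.
Fno67I cuts after base 2 of each site, so after positions 111, 208.
Linear molecule, 2 cuts → 3 fragments:
  1–111 → 111 bp
  112–208 → 97 bp
  209–266 → 58 bp
Sorted largest to smallest: 111, 97, 58 bp.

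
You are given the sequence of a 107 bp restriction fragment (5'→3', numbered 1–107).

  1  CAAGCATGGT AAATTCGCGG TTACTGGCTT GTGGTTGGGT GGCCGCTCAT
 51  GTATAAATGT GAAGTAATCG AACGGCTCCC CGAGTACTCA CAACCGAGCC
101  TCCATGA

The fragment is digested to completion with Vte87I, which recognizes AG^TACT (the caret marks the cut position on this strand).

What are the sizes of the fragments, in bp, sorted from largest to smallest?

84, 23 bp

The Vte87I site (AGTACT) starts at position 83.
Vte87I cuts after base 2 of each site, so after position 84.
Linear molecule, 1 cut → 2 fragments:
  1–84 → 84 bp
  85–107 → 23 bp
Sorted largest to smallest: 84, 23 bp.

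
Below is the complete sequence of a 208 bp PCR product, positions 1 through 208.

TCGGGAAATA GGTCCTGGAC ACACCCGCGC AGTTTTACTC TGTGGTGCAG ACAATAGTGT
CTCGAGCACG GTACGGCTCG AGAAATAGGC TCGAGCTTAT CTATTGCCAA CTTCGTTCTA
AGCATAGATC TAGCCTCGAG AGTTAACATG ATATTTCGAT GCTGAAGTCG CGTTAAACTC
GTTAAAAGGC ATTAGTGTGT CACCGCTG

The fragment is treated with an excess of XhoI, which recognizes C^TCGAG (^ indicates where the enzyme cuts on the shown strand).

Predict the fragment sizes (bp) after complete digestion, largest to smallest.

73, 61, 45, 16, 13 bp

XhoI sites (CTCGAG) start at positions 61, 77, 90, 135.
XhoI cuts after the first base of each site, so after positions 61, 77, 90, 135.
Linear molecule, 4 cuts → 5 fragments:
  1–61 → 61 bp
  62–77 → 16 bp
  78–90 → 13 bp
  91–135 → 45 bp
  136–208 → 73 bp
Sorted largest to smallest: 73, 61, 45, 16, 13 bp.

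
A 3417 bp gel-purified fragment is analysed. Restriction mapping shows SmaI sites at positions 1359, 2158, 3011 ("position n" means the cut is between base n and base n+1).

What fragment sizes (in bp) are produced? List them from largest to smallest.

Linear molecule, 3 cuts → 4 fragments:
  1359 − 0 = 1359 bp
  2158 − 1359 = 799 bp
  3011 − 2158 = 853 bp
  3417 − 3011 = 406 bp
Sorted largest to smallest: 1359, 853, 799, 406 bp.

1359, 853, 799, 406 bp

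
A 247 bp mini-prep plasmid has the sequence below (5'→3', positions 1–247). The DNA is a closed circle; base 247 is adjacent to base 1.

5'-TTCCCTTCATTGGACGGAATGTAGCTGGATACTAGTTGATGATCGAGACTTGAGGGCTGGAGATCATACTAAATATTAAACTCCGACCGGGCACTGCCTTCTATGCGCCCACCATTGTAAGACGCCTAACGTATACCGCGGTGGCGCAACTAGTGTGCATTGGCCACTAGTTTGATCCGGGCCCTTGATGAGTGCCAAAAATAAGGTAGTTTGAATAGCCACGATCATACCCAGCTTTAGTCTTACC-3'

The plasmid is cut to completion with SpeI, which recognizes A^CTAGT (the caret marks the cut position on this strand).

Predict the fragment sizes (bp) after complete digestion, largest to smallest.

SpeI sites (ACTAGT) start at positions 31, 149, 166.
SpeI cuts after the first base of each site, so after positions 31, 149, 166.
Circular molecule, 3 cuts → 3 fragments:
  32–149 → 118 bp
  150–166 → 17 bp
  167–247 then 1–31 → 81 + 31 = 112 bp
Sorted largest to smallest: 118, 112, 17 bp.

118, 112, 17 bp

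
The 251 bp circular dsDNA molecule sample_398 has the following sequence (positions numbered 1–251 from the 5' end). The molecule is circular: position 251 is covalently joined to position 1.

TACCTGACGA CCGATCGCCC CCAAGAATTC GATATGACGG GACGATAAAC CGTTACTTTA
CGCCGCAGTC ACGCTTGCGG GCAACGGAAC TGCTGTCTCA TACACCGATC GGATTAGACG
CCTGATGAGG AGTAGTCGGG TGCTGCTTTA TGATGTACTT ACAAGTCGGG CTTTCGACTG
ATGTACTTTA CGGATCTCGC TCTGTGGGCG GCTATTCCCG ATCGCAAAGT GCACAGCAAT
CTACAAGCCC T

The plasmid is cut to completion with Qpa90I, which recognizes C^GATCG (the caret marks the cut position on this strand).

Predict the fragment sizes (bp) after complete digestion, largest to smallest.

113, 94, 44 bp

Qpa90I sites (CGATCG) start at positions 12, 106, 219.
Qpa90I cuts after the first base of each site, so after positions 12, 106, 219.
Circular molecule, 3 cuts → 3 fragments:
  13–106 → 94 bp
  107–219 → 113 bp
  220–251 then 1–12 → 32 + 12 = 44 bp
Sorted largest to smallest: 113, 94, 44 bp.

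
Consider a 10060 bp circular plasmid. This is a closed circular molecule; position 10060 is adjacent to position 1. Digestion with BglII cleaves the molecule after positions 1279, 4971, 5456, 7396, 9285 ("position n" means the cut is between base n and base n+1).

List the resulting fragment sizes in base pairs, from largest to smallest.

3692, 2054, 1940, 1889, 485 bp

Circular molecule, 5 cuts → 5 fragments:
  4971 − 1279 = 3692 bp
  5456 − 4971 = 485 bp
  7396 − 5456 = 1940 bp
  9285 − 7396 = 1889 bp
  wrap: 10060 − 9285 + 1279 = 2054 bp
Sorted largest to smallest: 3692, 2054, 1940, 1889, 485 bp.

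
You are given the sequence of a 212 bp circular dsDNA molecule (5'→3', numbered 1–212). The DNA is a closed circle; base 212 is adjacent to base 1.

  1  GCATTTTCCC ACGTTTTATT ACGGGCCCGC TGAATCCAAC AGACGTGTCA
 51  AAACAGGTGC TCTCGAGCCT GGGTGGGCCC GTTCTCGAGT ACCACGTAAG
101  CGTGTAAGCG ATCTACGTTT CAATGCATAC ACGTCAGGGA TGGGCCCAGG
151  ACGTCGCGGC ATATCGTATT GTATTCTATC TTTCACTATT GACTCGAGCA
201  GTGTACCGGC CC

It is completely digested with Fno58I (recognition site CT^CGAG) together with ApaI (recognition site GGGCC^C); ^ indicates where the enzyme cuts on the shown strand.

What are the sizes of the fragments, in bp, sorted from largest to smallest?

Fno58I sites (CTCGAG) start at positions 62, 84, 193.
Fno58I cuts after base 2 of each site, so after positions 63, 85, 194.
ApaI sites (GGGCCC) start at positions 23, 75, 142.
ApaI cuts after base 5 of each site (before the last base), so after positions 27, 79, 146.
Combined cut positions: 27, 63, 79, 85, 146, 194.
Circular molecule, 6 cuts → 6 fragments:
  28–63 → 36 bp
  64–79 → 16 bp
  80–85 → 6 bp
  86–146 → 61 bp
  147–194 → 48 bp
  195–212 then 1–27 → 18 + 27 = 45 bp
Sorted largest to smallest: 61, 48, 45, 36, 16, 6 bp.

61, 48, 45, 36, 16, 6 bp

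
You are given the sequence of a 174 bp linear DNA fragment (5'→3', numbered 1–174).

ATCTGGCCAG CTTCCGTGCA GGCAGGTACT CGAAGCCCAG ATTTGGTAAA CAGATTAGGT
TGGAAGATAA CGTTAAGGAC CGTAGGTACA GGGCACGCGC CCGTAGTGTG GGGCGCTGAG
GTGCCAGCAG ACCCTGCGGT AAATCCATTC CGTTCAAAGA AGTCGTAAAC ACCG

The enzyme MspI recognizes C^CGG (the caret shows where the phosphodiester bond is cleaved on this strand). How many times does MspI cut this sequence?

0

No occurrence of CCGG is present in the sequence.
MspI does not cut: 0 sites.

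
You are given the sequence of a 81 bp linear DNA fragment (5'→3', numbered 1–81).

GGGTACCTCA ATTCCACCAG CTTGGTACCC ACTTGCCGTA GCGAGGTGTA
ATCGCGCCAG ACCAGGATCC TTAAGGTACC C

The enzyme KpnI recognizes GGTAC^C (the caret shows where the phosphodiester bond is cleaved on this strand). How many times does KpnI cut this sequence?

GGTACC occurs starting at positions 2, 24, 75.
KpnI cuts at 3 sites.

3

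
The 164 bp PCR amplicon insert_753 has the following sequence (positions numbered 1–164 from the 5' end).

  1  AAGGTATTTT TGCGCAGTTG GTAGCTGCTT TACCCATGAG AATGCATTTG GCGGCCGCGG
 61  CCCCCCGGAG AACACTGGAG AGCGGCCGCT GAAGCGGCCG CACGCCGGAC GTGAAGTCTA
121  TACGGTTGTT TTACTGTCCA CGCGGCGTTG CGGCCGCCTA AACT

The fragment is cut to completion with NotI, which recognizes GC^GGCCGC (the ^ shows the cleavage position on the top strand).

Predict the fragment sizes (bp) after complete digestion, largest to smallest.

56, 52, 31, 13, 12 bp

NotI sites (GCGGCCGC) start at positions 51, 82, 94, 150.
NotI cuts after base 2 of each site, so after positions 52, 83, 95, 151.
Linear molecule, 4 cuts → 5 fragments:
  1–52 → 52 bp
  53–83 → 31 bp
  84–95 → 12 bp
  96–151 → 56 bp
  152–164 → 13 bp
Sorted largest to smallest: 56, 52, 31, 13, 12 bp.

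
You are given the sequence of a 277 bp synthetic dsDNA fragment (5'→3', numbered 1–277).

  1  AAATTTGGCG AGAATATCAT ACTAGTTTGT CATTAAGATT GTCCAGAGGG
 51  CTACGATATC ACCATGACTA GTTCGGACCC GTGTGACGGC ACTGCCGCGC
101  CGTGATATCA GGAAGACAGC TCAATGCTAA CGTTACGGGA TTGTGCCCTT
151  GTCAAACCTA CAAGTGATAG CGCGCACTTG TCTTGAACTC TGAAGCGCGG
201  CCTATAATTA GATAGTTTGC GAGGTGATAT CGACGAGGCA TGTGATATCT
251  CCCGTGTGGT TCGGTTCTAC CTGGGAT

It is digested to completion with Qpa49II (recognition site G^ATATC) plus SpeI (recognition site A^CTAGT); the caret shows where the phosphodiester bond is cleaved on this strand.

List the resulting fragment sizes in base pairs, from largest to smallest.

122, 37, 34, 33, 21, 18, 12 bp

Qpa49II sites (GATATC) start at positions 55, 104, 226, 244.
Qpa49II cuts after the first base of each site, so after positions 55, 104, 226, 244.
SpeI sites (ACTAGT) start at positions 21, 67.
SpeI cuts after the first base of each site, so after positions 21, 67.
Combined cut positions: 21, 55, 67, 104, 226, 244.
Linear molecule, 6 cuts → 7 fragments:
  1–21 → 21 bp
  22–55 → 34 bp
  56–67 → 12 bp
  68–104 → 37 bp
  105–226 → 122 bp
  227–244 → 18 bp
  245–277 → 33 bp
Sorted largest to smallest: 122, 37, 34, 33, 21, 18, 12 bp.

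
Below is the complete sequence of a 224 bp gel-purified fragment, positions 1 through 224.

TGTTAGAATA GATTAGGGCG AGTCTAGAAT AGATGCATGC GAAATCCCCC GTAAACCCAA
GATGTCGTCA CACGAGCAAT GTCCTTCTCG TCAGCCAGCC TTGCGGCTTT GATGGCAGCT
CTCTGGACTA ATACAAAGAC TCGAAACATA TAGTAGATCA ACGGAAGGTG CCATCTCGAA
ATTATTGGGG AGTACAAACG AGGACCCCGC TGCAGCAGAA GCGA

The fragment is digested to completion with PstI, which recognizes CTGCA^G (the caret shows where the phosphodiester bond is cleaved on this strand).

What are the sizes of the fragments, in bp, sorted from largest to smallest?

214, 10 bp

The PstI site (CTGCAG) starts at position 210.
PstI cuts after base 5 of each site (before the last base), so after position 214.
Linear molecule, 1 cut → 2 fragments:
  1–214 → 214 bp
  215–224 → 10 bp
Sorted largest to smallest: 214, 10 bp.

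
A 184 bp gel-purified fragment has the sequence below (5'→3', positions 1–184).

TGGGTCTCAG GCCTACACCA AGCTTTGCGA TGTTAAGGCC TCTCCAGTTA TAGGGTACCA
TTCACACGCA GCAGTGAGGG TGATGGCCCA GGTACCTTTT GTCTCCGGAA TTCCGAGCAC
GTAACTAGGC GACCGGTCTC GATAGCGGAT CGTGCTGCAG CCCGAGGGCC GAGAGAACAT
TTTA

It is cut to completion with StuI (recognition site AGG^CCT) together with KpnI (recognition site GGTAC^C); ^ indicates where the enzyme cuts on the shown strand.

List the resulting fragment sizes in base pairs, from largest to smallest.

89, 37, 27, 20, 11 bp

StuI sites (AGGCCT) start at positions 9, 36.
StuI cuts after base 3 of each site, so after positions 11, 38.
KpnI sites (GGTACC) start at positions 54, 91.
KpnI cuts after base 5 of each site (before the last base), so after positions 58, 95.
Combined cut positions: 11, 38, 58, 95.
Linear molecule, 4 cuts → 5 fragments:
  1–11 → 11 bp
  12–38 → 27 bp
  39–58 → 20 bp
  59–95 → 37 bp
  96–184 → 89 bp
Sorted largest to smallest: 89, 37, 27, 20, 11 bp.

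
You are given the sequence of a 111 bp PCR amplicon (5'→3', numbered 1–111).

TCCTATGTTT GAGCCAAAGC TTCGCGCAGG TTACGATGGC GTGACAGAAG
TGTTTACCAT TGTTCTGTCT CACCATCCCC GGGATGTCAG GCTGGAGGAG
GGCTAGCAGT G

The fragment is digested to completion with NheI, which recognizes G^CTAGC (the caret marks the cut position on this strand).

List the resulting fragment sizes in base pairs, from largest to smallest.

102, 9 bp

The NheI site (GCTAGC) starts at position 102.
NheI cuts after the first base of each site, so after position 102.
Linear molecule, 1 cut → 2 fragments:
  1–102 → 102 bp
  103–111 → 9 bp
Sorted largest to smallest: 102, 9 bp.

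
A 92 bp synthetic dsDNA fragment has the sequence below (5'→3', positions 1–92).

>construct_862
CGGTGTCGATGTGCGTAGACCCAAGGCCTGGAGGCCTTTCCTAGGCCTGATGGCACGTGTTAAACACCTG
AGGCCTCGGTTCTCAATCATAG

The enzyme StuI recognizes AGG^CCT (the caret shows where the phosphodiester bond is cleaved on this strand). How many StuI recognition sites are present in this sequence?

4

AGGCCT occurs starting at positions 24, 32, 43, 71.
StuI cuts at 4 sites.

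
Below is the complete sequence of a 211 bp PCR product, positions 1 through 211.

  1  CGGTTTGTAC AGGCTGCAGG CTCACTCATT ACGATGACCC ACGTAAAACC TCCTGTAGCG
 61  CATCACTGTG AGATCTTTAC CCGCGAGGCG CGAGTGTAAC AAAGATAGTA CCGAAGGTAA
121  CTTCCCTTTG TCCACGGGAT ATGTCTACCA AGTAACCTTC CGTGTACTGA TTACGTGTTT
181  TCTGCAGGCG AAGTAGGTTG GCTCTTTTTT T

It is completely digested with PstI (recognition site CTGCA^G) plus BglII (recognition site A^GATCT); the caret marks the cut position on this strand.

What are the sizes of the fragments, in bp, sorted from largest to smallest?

115, 53, 25, 18 bp

PstI sites (CTGCAG) start at positions 14, 182.
PstI cuts after base 5 of each site (before the last base), so after positions 18, 186.
The BglII site (AGATCT) starts at position 71.
BglII cuts after the first base of each site, so after position 71.
Combined cut positions: 18, 71, 186.
Linear molecule, 3 cuts → 4 fragments:
  1–18 → 18 bp
  19–71 → 53 bp
  72–186 → 115 bp
  187–211 → 25 bp
Sorted largest to smallest: 115, 53, 25, 18 bp.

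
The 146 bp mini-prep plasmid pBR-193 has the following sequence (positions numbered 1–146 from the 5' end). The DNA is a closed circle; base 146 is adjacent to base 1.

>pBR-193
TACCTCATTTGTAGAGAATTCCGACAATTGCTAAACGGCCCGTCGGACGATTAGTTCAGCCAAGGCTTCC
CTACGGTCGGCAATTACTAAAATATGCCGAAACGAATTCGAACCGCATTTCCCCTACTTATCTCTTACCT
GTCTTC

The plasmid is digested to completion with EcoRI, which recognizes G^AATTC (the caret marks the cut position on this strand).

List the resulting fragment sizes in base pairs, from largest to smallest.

EcoRI sites (GAATTC) start at positions 16, 104.
EcoRI cuts after the first base of each site, so after positions 16, 104.
Circular molecule, 2 cuts → 2 fragments:
  17–104 → 88 bp
  105–146 then 1–16 → 42 + 16 = 58 bp
Sorted largest to smallest: 88, 58 bp.

88, 58 bp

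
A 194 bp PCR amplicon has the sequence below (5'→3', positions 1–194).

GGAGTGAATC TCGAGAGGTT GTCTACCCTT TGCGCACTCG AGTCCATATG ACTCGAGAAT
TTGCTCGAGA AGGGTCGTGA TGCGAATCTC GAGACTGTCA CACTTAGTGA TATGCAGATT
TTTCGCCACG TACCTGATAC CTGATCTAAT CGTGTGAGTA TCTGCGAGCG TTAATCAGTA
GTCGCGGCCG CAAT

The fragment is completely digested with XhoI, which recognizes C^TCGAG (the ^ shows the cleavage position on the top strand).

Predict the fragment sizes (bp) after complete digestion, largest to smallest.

XhoI sites (CTCGAG) start at positions 10, 37, 52, 64, 88.
XhoI cuts after the first base of each site, so after positions 10, 37, 52, 64, 88.
Linear molecule, 5 cuts → 6 fragments:
  1–10 → 10 bp
  11–37 → 27 bp
  38–52 → 15 bp
  53–64 → 12 bp
  65–88 → 24 bp
  89–194 → 106 bp
Sorted largest to smallest: 106, 27, 24, 15, 12, 10 bp.

106, 27, 24, 15, 12, 10 bp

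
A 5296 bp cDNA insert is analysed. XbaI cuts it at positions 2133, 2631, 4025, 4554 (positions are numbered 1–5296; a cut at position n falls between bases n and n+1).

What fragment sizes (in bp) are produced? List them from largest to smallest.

2133, 1394, 742, 529, 498 bp

Linear molecule, 4 cuts → 5 fragments:
  2133 − 0 = 2133 bp
  2631 − 2133 = 498 bp
  4025 − 2631 = 1394 bp
  4554 − 4025 = 529 bp
  5296 − 4554 = 742 bp
Sorted largest to smallest: 2133, 1394, 742, 529, 498 bp.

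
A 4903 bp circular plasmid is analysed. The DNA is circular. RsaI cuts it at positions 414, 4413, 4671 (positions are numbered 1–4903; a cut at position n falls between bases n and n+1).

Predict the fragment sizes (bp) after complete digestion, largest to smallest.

Circular molecule, 3 cuts → 3 fragments:
  4413 − 414 = 3999 bp
  4671 − 4413 = 258 bp
  wrap: 4903 − 4671 + 414 = 646 bp
Sorted largest to smallest: 3999, 646, 258 bp.

3999, 646, 258 bp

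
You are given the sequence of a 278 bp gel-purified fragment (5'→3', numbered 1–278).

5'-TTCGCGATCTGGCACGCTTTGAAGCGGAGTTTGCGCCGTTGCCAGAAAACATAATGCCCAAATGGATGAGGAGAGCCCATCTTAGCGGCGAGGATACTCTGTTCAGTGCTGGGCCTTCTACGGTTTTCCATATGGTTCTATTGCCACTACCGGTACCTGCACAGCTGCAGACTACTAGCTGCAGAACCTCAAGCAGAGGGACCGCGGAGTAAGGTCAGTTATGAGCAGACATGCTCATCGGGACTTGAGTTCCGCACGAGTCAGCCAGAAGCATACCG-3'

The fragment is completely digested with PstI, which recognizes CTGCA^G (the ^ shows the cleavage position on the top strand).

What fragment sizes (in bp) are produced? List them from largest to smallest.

PstI sites (CTGCAG) start at positions 165, 179.
PstI cuts after base 5 of each site (before the last base), so after positions 169, 183.
Linear molecule, 2 cuts → 3 fragments:
  1–169 → 169 bp
  170–183 → 14 bp
  184–278 → 95 bp
Sorted largest to smallest: 169, 95, 14 bp.

169, 95, 14 bp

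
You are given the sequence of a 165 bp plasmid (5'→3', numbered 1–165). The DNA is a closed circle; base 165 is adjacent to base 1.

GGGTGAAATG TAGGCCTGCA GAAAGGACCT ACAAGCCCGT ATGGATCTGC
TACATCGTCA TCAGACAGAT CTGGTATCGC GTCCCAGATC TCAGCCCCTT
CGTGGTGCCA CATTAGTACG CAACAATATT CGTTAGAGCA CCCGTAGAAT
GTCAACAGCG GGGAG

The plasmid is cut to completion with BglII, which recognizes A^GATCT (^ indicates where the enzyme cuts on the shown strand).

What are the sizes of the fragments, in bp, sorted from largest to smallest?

146, 19 bp

BglII sites (AGATCT) start at positions 67, 86.
BglII cuts after the first base of each site, so after positions 67, 86.
Circular molecule, 2 cuts → 2 fragments:
  68–86 → 19 bp
  87–165 then 1–67 → 79 + 67 = 146 bp
Sorted largest to smallest: 146, 19 bp.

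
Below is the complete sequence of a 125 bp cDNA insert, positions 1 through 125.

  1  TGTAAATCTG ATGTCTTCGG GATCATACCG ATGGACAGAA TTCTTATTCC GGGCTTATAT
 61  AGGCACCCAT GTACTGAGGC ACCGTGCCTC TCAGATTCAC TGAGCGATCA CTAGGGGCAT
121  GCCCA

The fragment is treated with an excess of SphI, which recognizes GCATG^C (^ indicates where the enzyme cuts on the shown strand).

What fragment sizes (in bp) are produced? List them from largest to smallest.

The SphI site (GCATGC) starts at position 117.
SphI cuts after base 5 of each site (before the last base), so after position 121.
Linear molecule, 1 cut → 2 fragments:
  1–121 → 121 bp
  122–125 → 4 bp
Sorted largest to smallest: 121, 4 bp.

121, 4 bp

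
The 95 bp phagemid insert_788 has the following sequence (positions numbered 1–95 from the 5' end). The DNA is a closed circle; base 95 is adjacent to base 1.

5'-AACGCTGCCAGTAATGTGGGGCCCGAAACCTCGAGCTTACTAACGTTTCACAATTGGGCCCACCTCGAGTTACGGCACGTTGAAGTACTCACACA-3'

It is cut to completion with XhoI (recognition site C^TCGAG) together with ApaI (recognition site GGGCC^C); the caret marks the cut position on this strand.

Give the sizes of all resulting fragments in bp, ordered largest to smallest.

XhoI sites (CTCGAG) start at positions 30, 64.
XhoI cuts after the first base of each site, so after positions 30, 64.
ApaI sites (GGGCCC) start at positions 19, 56.
ApaI cuts after base 5 of each site (before the last base), so after positions 23, 60.
Combined cut positions: 23, 30, 60, 64.
Circular molecule, 4 cuts → 4 fragments:
  24–30 → 7 bp
  31–60 → 30 bp
  61–64 → 4 bp
  65–95 then 1–23 → 31 + 23 = 54 bp
Sorted largest to smallest: 54, 30, 7, 4 bp.

54, 30, 7, 4 bp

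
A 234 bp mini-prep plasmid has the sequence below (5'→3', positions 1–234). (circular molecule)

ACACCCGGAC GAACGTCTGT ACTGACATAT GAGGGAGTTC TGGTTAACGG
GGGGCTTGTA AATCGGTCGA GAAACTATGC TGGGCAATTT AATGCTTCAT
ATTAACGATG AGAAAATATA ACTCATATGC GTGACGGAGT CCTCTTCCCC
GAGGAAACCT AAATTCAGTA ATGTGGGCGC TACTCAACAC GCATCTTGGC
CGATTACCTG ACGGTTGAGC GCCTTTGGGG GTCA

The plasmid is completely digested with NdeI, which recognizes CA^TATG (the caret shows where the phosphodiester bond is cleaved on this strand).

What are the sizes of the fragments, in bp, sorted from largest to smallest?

136, 98 bp

NdeI sites (CATATG) start at positions 26, 124.
NdeI cuts after base 2 of each site, so after positions 27, 125.
Circular molecule, 2 cuts → 2 fragments:
  28–125 → 98 bp
  126–234 then 1–27 → 109 + 27 = 136 bp
Sorted largest to smallest: 136, 98 bp.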